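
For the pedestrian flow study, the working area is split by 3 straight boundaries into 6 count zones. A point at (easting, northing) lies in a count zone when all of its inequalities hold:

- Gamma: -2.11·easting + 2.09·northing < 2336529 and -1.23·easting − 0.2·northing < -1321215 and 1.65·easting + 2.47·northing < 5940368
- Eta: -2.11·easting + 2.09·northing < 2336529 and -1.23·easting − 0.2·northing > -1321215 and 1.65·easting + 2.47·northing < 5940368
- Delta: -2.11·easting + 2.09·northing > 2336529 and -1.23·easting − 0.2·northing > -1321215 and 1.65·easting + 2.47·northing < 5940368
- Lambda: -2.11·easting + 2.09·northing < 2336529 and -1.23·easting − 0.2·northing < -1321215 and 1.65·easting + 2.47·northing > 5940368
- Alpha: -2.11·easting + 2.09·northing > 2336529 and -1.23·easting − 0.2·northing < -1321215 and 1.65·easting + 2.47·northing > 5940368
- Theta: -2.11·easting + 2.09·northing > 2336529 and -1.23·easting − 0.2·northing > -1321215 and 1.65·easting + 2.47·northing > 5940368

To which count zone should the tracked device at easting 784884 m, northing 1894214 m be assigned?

Lambda

-2.11·784884 + 2.09·1894214 = 2302802.020, which is < 2336529
-1.23·784884 − 0.2·1894214 = -1344250.120, which is < -1321215
1.65·784884 + 2.47·1894214 = 5973767.180, which is > 5940368
This sign pattern matches Lambda.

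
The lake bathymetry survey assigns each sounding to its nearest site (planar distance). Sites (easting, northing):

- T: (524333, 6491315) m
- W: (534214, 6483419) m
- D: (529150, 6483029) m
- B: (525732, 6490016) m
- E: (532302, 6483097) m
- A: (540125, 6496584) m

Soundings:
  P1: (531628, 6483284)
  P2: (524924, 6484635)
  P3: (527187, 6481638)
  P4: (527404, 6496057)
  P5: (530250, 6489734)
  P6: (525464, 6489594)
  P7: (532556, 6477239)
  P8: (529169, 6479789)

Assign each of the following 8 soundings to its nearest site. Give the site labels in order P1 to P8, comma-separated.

P1 → E (d²=489245.00)
P2 → D (d²=20438312.00)
P3 → D (d²=5788250.00)
P4 → T (d²=31917605.00)
P5 → B (d²=20491848.00)
P6 → B (d²=249908.00)
P7 → E (d²=34380680.00)
P8 → D (d²=10497961.00)

E, D, D, T, B, B, E, D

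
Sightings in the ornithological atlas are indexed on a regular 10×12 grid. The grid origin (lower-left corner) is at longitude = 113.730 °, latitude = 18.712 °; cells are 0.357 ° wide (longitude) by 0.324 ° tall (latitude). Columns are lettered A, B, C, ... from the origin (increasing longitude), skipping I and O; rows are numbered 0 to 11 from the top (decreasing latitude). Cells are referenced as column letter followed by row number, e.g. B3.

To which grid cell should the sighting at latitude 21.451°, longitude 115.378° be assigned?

E3

Column index: ⌊(115.378 − 113.730) / 0.357⌋ = ⌊4.616⌋ = 4 → column E
Row offset from origin: ⌊(21.451 − 18.712) / 0.324⌋ = ⌊8.454⌋ = 8 → row 3 (counted from top)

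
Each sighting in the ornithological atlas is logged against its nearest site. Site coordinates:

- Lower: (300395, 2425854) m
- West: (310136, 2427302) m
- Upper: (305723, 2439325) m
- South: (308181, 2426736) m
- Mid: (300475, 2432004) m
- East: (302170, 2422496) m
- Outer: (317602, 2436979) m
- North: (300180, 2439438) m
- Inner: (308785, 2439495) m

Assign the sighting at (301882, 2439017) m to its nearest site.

Squared distances to each site:
Lower: 175475738.000; West: 205369741.000; Upper: 14848145.000; South: 190500362.000; Mid: 51161818.000; East: 273026385.000; Outer: 251271844.000; North: 3074045.000; Inner: 47879893.000.
Minimum at North.

North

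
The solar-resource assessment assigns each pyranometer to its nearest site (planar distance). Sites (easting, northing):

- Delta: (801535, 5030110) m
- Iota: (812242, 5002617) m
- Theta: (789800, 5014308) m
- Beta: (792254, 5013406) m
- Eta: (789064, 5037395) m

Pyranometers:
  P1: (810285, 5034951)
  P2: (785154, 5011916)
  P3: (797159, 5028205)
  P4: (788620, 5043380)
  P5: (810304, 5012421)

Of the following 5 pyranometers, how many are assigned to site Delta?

P1 → Delta
P2 → Theta
P3 → Delta
P4 → Eta
P5 → Iota
2 of the 5 go to Delta.

2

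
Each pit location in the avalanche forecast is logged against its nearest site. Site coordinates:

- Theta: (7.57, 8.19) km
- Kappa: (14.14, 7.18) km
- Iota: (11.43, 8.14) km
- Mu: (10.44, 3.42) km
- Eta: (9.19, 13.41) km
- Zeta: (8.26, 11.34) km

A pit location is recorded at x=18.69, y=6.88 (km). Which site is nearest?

Kappa

Squared distances to each site:
Theta: 125.371; Kappa: 20.793; Iota: 54.295; Mu: 80.034; Eta: 132.891; Zeta: 128.677.
Minimum at Kappa.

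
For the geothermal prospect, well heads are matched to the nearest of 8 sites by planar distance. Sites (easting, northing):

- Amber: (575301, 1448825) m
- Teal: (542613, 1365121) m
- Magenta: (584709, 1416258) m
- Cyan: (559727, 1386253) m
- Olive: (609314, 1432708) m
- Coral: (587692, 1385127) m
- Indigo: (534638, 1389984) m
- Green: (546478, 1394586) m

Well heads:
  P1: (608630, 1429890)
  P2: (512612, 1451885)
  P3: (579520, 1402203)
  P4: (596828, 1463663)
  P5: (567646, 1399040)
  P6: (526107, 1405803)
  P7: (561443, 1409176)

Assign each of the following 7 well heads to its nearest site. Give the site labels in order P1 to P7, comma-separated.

Olive, Amber, Magenta, Amber, Cyan, Indigo, Green

P1 → Olive (d²=8408980.00)
P2 → Amber (d²=3939274321.00)
P3 → Magenta (d²=224468746.00)
P4 → Amber (d²=683577973.00)
P5 → Cyan (d²=226217930.00)
P6 → Indigo (d²=323018722.00)
P7 → Green (d²=436819325.00)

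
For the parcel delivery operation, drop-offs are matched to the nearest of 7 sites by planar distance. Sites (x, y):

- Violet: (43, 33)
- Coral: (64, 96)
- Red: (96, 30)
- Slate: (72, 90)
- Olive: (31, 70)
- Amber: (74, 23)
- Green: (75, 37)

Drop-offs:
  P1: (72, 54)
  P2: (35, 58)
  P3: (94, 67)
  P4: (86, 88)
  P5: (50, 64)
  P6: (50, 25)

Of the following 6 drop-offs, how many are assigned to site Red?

P1 → Green
P2 → Olive
P3 → Slate
P4 → Slate
P5 → Olive
P6 → Violet
0 of the 6 go to Red.

0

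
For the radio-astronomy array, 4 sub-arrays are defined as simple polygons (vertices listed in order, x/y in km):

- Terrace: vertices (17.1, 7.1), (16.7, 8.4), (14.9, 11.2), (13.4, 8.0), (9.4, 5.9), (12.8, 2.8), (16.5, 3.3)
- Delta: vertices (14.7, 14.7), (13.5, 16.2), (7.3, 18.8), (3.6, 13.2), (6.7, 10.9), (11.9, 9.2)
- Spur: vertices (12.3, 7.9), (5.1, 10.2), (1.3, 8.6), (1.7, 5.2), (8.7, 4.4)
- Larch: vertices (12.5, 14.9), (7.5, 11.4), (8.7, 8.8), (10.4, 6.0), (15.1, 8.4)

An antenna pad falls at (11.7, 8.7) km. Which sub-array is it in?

Larch

Cast a ray rightward from (11.7, 8.7). For each polygon, the edges (by vertex number in listed order) whose endpoints lie on opposite sides of y = 8.7, where each meets that height, and whether that is right or left of the point:
Terrace: 2–3 at x≈16.51 (right), 3–4 at x≈13.73 (right) → 2 crossings.
Delta: no edge straddles that height → 0 crossings.
Spur: 1–2 at x≈9.80 (left), 2–3 at x≈1.54 (left) → 0 crossings.
Larch: 3–4 at x≈8.76 (left), 5–1 at x≈14.98 (right) → 1 crossing.
Only Larch has an odd count, so the point is inside Larch.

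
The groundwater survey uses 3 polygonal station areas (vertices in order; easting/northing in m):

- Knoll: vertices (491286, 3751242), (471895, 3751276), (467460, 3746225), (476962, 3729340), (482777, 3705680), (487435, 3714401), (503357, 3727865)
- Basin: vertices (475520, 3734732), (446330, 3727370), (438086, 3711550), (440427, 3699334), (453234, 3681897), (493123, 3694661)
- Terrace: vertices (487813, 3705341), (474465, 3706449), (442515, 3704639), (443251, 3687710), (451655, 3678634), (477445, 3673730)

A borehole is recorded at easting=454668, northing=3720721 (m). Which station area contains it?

Cast a ray rightward from (454668, 3720721). For each polygon, the edges (by vertex number in listed order) whose endpoints lie on opposite sides of northing = 3720721, where each meets that height, and whether that is right or left of the point:
Knoll: 4–5 at easting≈479080.3 (right), 6–7 at easting≈494908.8 (right) → 2 crossings.
Basin: 2–3 at easting≈442865.1 (left), 6–1 at easting≈481675.0 (right) → 1 crossing.
Terrace: no edge straddles that height → 0 crossings.
Only Basin has an odd count, so the point is inside Basin.

Basin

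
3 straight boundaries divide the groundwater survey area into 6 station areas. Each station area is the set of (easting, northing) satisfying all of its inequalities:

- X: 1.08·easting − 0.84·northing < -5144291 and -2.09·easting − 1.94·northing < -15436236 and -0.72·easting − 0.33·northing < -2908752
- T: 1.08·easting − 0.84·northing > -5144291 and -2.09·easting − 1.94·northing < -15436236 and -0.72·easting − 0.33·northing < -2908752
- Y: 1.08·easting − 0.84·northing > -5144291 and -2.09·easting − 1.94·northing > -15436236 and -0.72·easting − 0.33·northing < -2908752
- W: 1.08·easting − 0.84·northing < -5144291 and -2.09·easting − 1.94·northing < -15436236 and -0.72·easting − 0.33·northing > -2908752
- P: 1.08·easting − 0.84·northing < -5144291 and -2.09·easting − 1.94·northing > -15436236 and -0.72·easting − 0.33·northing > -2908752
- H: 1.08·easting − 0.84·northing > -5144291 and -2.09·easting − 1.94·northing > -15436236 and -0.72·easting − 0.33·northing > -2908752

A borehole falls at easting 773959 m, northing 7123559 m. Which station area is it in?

1.08·773959 − 0.84·7123559 = -5147913.840, which is < -5144291
-2.09·773959 − 1.94·7123559 = -15437278.770, which is < -15436236
-0.72·773959 − 0.33·7123559 = -2908024.950, which is > -2908752
This sign pattern matches W.

W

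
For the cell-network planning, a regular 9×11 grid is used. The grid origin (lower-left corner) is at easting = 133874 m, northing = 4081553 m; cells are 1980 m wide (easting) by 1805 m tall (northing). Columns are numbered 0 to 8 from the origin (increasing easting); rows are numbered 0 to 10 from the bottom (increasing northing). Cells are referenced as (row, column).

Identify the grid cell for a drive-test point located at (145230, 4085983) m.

(2, 5)

Column index: ⌊(145230 − 133874) / 1980⌋ = ⌊5.735⌋ = 5
Row offset from origin: ⌊(4085983 − 4081553) / 1805⌋ = ⌊2.454⌋ = 2 → row 2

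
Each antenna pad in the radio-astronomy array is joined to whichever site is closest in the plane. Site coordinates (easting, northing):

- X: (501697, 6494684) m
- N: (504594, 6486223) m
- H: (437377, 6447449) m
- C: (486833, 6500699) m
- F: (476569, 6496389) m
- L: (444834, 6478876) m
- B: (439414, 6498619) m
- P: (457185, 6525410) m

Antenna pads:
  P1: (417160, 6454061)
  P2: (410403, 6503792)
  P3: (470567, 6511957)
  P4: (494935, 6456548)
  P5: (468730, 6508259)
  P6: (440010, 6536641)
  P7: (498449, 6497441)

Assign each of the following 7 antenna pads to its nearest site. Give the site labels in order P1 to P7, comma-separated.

P1 → H (d²=452445633.00)
P2 → B (d²=868398050.00)
P3 → F (d²=278386628.00)
P4 → N (d²=973901906.00)
P5 → F (d²=202346821.00)
P6 → P (d²=421115986.00)
P7 → X (d²=18150553.00)

H, B, F, N, F, P, X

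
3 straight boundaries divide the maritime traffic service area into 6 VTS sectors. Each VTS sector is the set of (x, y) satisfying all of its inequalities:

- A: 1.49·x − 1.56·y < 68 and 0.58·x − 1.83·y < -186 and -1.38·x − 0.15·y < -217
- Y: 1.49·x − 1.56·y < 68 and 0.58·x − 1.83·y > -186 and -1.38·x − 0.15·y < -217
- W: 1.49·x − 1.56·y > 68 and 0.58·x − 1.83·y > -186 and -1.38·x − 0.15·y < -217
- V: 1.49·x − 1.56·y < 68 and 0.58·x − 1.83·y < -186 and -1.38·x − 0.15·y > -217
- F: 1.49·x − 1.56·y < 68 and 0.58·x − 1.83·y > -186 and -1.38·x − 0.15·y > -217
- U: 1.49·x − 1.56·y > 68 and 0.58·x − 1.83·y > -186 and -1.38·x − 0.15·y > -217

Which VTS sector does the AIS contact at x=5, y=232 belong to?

1.49·5 − 1.56·232 = -354.470, which is < 68
0.58·5 − 1.83·232 = -421.660, which is < -186
-1.38·5 − 0.15·232 = -41.700, which is > -217
This sign pattern matches V.

V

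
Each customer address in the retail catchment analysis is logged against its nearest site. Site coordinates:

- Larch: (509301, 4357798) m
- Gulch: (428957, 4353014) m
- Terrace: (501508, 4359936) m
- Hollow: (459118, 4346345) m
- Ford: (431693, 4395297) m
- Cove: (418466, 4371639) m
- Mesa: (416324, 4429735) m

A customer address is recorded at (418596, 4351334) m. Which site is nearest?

Gulch

Squared distances to each site:
Larch: 8269180321.000; Gulch: 110172721.000; Terrace: 6948394148.000; Hollow: 1666922605.000; Ford: 2104276778.000; Cove: 412309925.000; Mesa: 6151878785.000.
Minimum at Gulch.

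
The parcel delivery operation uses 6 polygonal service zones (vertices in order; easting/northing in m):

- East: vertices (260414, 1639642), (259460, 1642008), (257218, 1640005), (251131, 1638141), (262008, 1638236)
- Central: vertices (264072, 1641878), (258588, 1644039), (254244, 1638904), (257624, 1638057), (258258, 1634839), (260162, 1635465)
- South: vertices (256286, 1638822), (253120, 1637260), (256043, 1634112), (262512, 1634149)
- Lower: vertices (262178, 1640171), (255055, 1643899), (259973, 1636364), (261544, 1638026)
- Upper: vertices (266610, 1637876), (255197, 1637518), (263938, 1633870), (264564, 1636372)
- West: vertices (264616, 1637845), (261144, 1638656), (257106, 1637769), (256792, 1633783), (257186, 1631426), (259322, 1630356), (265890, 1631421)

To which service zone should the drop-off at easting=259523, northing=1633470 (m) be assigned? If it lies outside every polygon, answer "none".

Cast a ray rightward from (259523, 1633470). For each polygon, the edges (by vertex number in listed order) whose endpoints lie on opposite sides of northing = 1633470, where each meets that height, and whether that is right or left of the point:
East: no edge straddles that height → 0 crossings.
Central: no edge straddles that height → 0 crossings.
South: no edge straddles that height → 0 crossings.
Lower: no edge straddles that height → 0 crossings.
Upper: no edge straddles that height → 0 crossings.
West: 4–5 at easting≈256844.3 (left), 7–1 at easting≈265483.6 (right) → 1 crossing.
Only West has an odd count, so the point is inside West.

West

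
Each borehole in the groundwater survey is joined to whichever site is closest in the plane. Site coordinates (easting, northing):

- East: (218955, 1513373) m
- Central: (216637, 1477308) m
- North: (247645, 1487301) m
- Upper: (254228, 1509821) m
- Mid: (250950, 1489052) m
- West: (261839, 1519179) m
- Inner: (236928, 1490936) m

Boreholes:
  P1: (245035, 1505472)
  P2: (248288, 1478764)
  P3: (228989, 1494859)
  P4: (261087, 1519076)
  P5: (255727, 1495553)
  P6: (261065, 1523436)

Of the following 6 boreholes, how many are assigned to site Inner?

P1 → Upper
P2 → North
P3 → Inner
P4 → West
P5 → Mid
P6 → West
1 of the 6 goes to Inner.

1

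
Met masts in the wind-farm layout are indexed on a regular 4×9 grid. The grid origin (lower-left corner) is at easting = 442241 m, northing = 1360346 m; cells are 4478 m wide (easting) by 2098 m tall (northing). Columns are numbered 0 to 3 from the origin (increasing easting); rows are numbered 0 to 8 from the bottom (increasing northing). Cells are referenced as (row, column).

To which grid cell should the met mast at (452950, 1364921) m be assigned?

(2, 2)

Column index: ⌊(452950 − 442241) / 4478⌋ = ⌊2.391⌋ = 2
Row offset from origin: ⌊(1364921 − 1360346) / 2098⌋ = ⌊2.181⌋ = 2 → row 2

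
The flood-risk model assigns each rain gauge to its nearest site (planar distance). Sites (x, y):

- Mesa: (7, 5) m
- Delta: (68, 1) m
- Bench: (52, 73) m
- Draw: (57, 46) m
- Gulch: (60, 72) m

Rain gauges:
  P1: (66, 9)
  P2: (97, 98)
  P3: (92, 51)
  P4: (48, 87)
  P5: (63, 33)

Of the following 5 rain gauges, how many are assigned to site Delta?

1

P1 → Delta
P2 → Gulch
P3 → Draw
P4 → Bench
P5 → Draw
1 of the 5 goes to Delta.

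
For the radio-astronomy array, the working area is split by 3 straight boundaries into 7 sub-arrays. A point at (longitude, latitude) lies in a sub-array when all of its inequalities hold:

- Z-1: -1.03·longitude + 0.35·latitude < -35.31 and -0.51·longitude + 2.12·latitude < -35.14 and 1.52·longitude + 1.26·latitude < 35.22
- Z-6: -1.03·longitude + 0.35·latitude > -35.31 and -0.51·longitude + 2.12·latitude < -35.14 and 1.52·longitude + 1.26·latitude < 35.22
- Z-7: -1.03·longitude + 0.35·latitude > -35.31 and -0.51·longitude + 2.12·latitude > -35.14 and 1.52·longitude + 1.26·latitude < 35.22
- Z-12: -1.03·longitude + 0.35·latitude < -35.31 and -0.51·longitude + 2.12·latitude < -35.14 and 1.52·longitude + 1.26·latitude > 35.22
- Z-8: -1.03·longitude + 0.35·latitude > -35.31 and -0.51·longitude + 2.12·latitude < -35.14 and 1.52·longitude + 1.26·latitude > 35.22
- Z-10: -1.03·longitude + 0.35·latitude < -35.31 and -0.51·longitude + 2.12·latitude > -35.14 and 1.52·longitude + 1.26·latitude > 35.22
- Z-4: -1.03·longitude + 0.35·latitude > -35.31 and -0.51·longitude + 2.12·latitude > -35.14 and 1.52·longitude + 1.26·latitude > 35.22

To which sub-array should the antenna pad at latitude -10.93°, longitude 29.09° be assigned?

-1.03·29.09 + 0.35·-10.93 = -33.788, which is > -35.31
-0.51·29.09 + 2.12·-10.93 = -38.008, which is < -35.14
1.52·29.09 + 1.26·-10.93 = 30.445, which is < 35.22
This sign pattern matches Z-6.

Z-6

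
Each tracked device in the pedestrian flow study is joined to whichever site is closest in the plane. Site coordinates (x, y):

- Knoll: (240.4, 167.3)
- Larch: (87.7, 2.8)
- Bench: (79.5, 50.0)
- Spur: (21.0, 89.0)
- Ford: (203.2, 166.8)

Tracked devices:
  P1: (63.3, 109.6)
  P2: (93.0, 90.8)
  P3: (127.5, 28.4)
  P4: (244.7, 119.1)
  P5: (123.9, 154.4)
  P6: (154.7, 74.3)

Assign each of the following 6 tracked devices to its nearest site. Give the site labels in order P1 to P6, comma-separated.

P1 → Spur (d²=2213.65)
P2 → Bench (d²=1846.89)
P3 → Larch (d²=2239.40)
P4 → Knoll (d²=2341.73)
P5 → Ford (d²=6442.25)
P6 → Bench (d²=6245.53)

Spur, Bench, Larch, Knoll, Ford, Bench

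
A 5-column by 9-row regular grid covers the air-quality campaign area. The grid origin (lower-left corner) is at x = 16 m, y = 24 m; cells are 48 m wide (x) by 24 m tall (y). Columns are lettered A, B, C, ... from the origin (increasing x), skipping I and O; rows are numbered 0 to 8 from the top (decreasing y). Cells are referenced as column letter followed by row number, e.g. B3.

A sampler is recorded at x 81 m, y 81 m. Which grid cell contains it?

B6

Column index: ⌊(81 − 16) / 48⌋ = ⌊1.354⌋ = 1 → column B
Row offset from origin: ⌊(81 − 24) / 24⌋ = ⌊2.375⌋ = 2 → row 6 (counted from top)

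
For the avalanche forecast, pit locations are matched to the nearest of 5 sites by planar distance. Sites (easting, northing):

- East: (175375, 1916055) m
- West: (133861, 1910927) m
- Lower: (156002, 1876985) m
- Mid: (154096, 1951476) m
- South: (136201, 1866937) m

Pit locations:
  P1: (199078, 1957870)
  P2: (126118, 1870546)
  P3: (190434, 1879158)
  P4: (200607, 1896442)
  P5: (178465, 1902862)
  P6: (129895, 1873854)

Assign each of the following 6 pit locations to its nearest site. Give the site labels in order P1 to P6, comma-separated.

P1 → Mid (d²=2064263560.00)
P2 → South (d²=114691770.00)
P3 → Lower (d²=1190284553.00)
P4 → East (d²=1021323593.00)
P5 → East (d²=183603349.00)
P6 → South (d²=87610525.00)

Mid, South, Lower, East, East, South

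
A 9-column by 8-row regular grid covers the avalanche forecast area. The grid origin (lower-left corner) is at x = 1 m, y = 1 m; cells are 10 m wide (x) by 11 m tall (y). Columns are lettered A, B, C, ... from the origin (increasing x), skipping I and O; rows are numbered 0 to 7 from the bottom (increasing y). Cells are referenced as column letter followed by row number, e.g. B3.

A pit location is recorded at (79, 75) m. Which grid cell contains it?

Column index: ⌊(79 − 1) / 10⌋ = ⌊7.800⌋ = 7 → column H
Row offset from origin: ⌊(75 − 1) / 11⌋ = ⌊6.727⌋ = 6 → row 6

H6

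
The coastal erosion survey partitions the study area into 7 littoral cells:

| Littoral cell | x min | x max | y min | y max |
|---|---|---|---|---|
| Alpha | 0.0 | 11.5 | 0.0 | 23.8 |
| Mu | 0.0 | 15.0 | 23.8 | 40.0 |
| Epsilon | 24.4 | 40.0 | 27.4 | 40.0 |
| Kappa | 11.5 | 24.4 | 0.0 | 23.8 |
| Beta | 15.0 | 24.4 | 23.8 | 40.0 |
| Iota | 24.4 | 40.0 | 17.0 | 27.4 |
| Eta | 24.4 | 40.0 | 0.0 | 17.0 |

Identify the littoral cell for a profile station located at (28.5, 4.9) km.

The point has x = 28.5 and y = 4.9.
Only Eta satisfies 24.4 ≤ x ≤ 40.0 and 0.0 ≤ y ≤ 17.0.

Eta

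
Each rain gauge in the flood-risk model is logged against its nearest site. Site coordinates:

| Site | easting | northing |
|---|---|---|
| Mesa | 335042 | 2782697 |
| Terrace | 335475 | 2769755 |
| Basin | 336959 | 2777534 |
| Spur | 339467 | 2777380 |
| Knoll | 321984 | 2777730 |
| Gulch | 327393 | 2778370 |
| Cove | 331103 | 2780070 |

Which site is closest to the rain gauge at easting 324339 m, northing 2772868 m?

Knoll

Squared distances to each site:
Mesa: 211163450.000; Terrace: 133701265.000; Basin: 181035956.000; Spur: 249214528.000; Knoll: 29185069.000; Gulch: 39598920.000; Cove: 97620500.000.
Minimum at Knoll.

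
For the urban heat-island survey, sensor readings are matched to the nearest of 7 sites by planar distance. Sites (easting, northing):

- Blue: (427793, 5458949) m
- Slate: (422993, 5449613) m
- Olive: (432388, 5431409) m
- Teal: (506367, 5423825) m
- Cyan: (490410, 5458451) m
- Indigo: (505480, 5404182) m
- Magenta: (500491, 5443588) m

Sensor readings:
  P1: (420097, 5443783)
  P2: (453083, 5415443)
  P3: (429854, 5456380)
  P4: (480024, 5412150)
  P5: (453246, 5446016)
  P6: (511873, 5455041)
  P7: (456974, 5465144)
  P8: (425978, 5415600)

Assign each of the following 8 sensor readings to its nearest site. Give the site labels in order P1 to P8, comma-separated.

Slate, Olive, Blue, Indigo, Olive, Magenta, Blue, Olive

P1 → Slate (d²=42375716.00)
P2 → Olive (d²=683196181.00)
P3 → Blue (d²=10847482.00)
P4 → Indigo (d²=711496960.00)
P5 → Olive (d²=648420613.00)
P6 → Magenta (d²=260721133.00)
P7 → Blue (d²=889908786.00)
P8 → Olive (d²=291012581.00)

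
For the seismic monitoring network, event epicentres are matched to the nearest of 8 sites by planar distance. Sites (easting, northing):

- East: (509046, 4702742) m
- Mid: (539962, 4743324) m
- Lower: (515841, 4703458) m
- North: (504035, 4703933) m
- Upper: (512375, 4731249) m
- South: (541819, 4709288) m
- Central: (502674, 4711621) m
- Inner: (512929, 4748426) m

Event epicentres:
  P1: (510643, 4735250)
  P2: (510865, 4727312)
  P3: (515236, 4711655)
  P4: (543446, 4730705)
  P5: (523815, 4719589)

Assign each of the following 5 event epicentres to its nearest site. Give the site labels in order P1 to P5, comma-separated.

Upper, Upper, Lower, Mid, Upper

P1 → Upper (d²=19007825.00)
P2 → Upper (d²=17780069.00)
P3 → Lower (d²=67556834.00)
P4 → Mid (d²=171377417.00)
P5 → Upper (d²=266829200.00)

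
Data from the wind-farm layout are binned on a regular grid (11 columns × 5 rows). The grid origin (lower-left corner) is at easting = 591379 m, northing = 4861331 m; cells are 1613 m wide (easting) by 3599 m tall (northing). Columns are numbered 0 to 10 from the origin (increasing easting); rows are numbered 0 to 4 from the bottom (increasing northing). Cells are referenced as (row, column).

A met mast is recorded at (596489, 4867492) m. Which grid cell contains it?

(1, 3)

Column index: ⌊(596489 − 591379) / 1613⌋ = ⌊3.168⌋ = 3
Row offset from origin: ⌊(4867492 − 4861331) / 3599⌋ = ⌊1.712⌋ = 1 → row 1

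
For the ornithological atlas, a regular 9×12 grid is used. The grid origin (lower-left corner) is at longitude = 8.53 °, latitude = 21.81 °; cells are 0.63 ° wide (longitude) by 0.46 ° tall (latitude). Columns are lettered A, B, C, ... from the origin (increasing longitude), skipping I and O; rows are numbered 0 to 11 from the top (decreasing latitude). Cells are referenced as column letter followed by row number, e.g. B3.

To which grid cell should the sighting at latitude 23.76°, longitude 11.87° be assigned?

F7

Column index: ⌊(11.87 − 8.53) / 0.63⌋ = ⌊5.302⌋ = 5 → column F
Row offset from origin: ⌊(23.76 − 21.81) / 0.46⌋ = ⌊4.239⌋ = 4 → row 7 (counted from top)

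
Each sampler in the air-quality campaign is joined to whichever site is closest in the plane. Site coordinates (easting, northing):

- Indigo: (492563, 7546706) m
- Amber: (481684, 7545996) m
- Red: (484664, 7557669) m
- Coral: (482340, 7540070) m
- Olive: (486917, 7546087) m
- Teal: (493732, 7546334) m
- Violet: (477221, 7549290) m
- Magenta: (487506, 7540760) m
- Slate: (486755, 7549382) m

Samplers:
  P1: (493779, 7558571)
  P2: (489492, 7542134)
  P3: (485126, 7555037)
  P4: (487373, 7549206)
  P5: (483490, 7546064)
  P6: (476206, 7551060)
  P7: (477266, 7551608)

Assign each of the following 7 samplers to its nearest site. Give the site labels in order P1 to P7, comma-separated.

Red, Magenta, Red, Slate, Amber, Violet, Violet

P1 → Red (d²=83896829.00)
P2 → Magenta (d²=5832072.00)
P3 → Red (d²=7140868.00)
P4 → Slate (d²=412900.00)
P5 → Amber (d²=3266260.00)
P6 → Violet (d²=4163125.00)
P7 → Violet (d²=5375149.00)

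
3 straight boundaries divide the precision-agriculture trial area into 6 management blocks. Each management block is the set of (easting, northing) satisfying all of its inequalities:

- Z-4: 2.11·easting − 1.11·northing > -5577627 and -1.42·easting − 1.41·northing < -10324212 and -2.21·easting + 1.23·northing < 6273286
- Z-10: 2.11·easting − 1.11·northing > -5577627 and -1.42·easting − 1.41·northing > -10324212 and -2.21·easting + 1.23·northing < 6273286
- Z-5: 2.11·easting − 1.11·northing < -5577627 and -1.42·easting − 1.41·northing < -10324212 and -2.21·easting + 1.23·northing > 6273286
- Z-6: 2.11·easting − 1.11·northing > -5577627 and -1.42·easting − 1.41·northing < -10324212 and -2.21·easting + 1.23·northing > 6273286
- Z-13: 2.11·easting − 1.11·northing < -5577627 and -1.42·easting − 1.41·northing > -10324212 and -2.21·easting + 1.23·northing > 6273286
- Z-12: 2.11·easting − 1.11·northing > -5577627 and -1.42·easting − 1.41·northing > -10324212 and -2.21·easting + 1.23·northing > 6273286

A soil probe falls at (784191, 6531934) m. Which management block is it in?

2.11·784191 − 1.11·6531934 = -5595803.730, which is < -5577627
-1.42·784191 − 1.41·6531934 = -10323578.160, which is > -10324212
-2.21·784191 + 1.23·6531934 = 6301216.710, which is > 6273286
This sign pattern matches Z-13.

Z-13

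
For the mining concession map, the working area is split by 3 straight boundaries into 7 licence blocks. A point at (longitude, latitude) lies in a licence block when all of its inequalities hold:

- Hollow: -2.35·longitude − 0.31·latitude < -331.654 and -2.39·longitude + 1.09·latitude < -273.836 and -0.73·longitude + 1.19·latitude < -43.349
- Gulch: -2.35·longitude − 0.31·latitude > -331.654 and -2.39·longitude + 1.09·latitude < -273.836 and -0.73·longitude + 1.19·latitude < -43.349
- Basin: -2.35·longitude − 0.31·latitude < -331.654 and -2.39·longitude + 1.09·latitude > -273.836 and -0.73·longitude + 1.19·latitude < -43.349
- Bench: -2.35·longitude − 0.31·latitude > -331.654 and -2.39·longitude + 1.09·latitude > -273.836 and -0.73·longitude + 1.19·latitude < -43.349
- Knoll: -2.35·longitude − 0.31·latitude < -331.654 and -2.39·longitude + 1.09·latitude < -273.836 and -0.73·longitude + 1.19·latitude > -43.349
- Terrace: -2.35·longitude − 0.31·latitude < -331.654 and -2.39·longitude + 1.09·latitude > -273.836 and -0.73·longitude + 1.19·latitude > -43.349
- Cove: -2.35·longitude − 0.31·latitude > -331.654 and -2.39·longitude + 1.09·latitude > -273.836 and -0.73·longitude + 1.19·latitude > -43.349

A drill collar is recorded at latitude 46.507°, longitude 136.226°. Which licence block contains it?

Hollow

-2.35·136.226 − 0.31·46.507 = -334.548, which is < -331.654
-2.39·136.226 + 1.09·46.507 = -274.888, which is < -273.836
-0.73·136.226 + 1.19·46.507 = -44.102, which is < -43.349
This sign pattern matches Hollow.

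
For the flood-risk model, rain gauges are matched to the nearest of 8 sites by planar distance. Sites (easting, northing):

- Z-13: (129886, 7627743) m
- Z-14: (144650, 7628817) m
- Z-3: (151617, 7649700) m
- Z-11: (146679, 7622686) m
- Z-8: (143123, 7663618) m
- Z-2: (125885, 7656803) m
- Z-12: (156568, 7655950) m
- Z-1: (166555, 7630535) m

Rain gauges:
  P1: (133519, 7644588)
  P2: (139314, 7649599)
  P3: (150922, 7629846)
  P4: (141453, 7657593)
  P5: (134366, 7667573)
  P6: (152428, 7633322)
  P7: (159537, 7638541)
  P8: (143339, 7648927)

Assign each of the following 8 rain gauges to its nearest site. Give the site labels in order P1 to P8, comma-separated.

Z-2, Z-3, Z-14, Z-8, Z-8, Z-14, Z-1, Z-3

P1 → Z-2 (d²=207484181.00)
P2 → Z-3 (d²=151374010.00)
P3 → Z-14 (d²=40396825.00)
P4 → Z-8 (d²=39089525.00)
P5 → Z-8 (d²=92327074.00)
P6 → Z-14 (d²=80792309.00)
P7 → Z-1 (d²=113348360.00)
P8 → Z-3 (d²=69122813.00)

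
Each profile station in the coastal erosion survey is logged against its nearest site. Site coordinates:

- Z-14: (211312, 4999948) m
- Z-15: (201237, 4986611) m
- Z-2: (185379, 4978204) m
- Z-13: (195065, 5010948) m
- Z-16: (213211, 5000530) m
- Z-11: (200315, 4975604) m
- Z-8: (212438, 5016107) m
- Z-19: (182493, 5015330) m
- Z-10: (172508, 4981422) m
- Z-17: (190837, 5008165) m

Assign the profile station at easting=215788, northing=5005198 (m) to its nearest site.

Z-16

Squared distances to each site:
Z-14: 47597076.000; Z-15: 557208170.000; Z-2: 1653383317.000; Z-13: 462505229.000; Z-16: 28431153.000; Z-11: 1115218565.000; Z-8: 130228781.000; Z-19: 1211214449.000; Z-10: 2438456576.000; Z-17: 631355490.000.
Minimum at Z-16.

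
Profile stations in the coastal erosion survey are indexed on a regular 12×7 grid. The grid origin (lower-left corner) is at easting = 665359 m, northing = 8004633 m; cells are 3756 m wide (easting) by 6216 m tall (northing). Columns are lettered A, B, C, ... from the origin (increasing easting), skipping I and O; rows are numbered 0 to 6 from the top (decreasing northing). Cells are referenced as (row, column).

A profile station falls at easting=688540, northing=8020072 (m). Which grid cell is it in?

(4, G)

Column index: ⌊(688540 − 665359) / 3756⌋ = ⌊6.172⌋ = 6 → column G
Row offset from origin: ⌊(8020072 − 8004633) / 6216⌋ = ⌊2.484⌋ = 2 → row 4 (counted from top)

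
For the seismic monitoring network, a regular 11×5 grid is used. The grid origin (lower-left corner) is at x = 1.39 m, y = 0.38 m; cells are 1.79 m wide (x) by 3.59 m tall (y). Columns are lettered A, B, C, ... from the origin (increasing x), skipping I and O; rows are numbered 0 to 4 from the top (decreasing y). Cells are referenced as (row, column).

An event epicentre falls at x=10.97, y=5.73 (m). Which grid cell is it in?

Column index: ⌊(10.97 − 1.39) / 1.79⌋ = ⌊5.352⌋ = 5 → column F
Row offset from origin: ⌊(5.73 − 0.38) / 3.59⌋ = ⌊1.490⌋ = 1 → row 3 (counted from top)

(3, F)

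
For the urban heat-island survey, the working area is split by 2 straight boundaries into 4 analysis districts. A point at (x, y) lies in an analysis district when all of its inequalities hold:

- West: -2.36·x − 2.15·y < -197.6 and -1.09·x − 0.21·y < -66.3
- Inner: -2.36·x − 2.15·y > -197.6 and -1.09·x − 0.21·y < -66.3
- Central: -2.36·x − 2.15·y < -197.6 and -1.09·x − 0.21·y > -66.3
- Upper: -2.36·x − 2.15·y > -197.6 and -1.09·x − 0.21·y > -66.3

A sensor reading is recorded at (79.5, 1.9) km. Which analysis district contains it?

-2.36·79.5 − 2.15·1.9 = -191.705, which is > -197.6
-1.09·79.5 − 0.21·1.9 = -87.054, which is < -66.3
This sign pattern matches Inner.

Inner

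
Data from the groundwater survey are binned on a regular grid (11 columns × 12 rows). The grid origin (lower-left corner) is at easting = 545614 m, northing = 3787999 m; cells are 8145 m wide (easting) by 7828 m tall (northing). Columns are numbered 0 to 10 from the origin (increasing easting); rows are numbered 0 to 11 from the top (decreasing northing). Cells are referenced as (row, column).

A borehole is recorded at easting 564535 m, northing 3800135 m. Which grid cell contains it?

(10, 2)

Column index: ⌊(564535 − 545614) / 8145⌋ = ⌊2.323⌋ = 2
Row offset from origin: ⌊(3800135 − 3787999) / 7828⌋ = ⌊1.550⌋ = 1 → row 10 (counted from top)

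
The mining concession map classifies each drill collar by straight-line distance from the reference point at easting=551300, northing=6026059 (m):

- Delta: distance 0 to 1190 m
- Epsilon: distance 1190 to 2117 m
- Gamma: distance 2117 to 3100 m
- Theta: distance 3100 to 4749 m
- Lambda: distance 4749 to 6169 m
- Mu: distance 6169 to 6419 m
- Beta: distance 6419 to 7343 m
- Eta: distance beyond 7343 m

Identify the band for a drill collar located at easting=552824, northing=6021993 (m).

Theta

Distance = √((552824−551300)² + (6021993−6026059)²) = √(2322576.000 + 16532356.000) = 4342.227 m.
3100 ≤ 4342.227 < 4749 → Theta.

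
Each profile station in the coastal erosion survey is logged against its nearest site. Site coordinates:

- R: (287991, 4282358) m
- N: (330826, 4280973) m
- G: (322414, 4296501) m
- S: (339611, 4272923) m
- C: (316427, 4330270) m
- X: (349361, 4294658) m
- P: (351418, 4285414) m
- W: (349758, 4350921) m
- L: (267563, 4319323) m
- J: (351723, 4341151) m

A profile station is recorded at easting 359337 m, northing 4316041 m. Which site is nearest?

Squared distances to each site:
R: 6224796205.000; N: 2042641745.000; G: 1745119529.000; S: 2248277000.000; C: 2043732541.000; X: 556753265.000; P: 1000723690.000; W: 1308371641.000; L: 8433238600.000; J: 688485096.000.
Minimum at X.

X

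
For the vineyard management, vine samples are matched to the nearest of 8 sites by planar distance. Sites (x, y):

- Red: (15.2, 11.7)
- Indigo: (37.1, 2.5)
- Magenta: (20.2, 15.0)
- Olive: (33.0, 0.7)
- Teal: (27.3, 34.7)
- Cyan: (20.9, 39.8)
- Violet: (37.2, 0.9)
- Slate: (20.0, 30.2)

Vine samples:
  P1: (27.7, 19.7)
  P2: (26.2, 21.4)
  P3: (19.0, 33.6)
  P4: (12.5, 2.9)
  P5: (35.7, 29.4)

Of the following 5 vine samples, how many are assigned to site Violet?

P1 → Magenta
P2 → Magenta
P3 → Slate
P4 → Red
P5 → Teal
0 of the 5 go to Violet.

0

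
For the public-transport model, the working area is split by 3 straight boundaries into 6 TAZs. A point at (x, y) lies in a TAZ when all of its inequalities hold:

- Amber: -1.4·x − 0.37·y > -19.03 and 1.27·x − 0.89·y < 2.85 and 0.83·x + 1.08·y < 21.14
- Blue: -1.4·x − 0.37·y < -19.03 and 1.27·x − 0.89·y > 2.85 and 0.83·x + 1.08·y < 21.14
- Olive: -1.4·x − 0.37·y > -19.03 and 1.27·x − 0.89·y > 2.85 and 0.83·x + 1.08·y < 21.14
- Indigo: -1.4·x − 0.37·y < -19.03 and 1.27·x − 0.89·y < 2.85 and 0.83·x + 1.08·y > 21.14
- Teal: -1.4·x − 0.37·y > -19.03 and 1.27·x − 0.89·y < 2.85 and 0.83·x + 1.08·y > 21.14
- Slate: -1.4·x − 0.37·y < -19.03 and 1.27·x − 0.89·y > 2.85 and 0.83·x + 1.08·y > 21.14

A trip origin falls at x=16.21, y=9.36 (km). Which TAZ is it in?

-1.4·16.21 − 0.37·9.36 = -26.157, which is < -19.03
1.27·16.21 − 0.89·9.36 = 12.256, which is > 2.85
0.83·16.21 + 1.08·9.36 = 23.563, which is > 21.14
This sign pattern matches Slate.

Slate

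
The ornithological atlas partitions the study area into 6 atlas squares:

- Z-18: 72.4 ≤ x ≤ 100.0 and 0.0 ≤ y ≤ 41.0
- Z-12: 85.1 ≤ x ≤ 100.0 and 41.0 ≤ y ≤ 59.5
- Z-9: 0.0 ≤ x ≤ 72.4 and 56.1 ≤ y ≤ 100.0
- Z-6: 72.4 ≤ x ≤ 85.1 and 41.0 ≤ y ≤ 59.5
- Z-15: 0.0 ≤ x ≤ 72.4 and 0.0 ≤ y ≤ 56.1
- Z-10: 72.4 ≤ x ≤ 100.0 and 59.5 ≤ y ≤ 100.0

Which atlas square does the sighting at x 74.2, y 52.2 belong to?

Z-6

The point has x = 74.2 and y = 52.2.
Only Z-6 satisfies 72.4 ≤ x ≤ 85.1 and 41.0 ≤ y ≤ 59.5.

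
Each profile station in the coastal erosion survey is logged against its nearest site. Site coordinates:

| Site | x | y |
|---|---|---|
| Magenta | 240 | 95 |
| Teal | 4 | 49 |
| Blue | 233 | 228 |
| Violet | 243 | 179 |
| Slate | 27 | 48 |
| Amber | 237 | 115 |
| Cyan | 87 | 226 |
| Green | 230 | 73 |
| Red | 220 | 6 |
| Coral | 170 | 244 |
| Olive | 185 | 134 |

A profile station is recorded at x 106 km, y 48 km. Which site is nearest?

Squared distances to each site:
Magenta: 20165.000; Teal: 10405.000; Blue: 48529.000; Violet: 35930.000; Slate: 6241.000; Amber: 21650.000; Cyan: 32045.000; Green: 16001.000; Red: 14760.000; Coral: 42512.000; Olive: 13637.000.
Minimum at Slate.

Slate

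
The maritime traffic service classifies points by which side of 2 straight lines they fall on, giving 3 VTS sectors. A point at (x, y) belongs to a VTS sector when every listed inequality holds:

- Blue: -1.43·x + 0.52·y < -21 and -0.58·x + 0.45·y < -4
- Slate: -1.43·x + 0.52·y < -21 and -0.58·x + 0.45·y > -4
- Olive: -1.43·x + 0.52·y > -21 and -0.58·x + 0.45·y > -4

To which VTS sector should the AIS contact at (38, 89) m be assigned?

-1.43·38 + 0.52·89 = -8.060, which is > -21
-0.58·38 + 0.45·89 = 18.010, which is > -4
This sign pattern matches Olive.

Olive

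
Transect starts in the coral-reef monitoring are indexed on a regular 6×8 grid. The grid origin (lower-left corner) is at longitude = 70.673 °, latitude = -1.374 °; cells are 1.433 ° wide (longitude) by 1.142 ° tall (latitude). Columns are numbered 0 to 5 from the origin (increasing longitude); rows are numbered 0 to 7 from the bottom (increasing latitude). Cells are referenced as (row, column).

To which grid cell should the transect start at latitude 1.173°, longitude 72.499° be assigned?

Column index: ⌊(72.499 − 70.673) / 1.433⌋ = ⌊1.274⌋ = 1
Row offset from origin: ⌊(1.173 − -1.374) / 1.142⌋ = ⌊2.230⌋ = 2 → row 2

(2, 1)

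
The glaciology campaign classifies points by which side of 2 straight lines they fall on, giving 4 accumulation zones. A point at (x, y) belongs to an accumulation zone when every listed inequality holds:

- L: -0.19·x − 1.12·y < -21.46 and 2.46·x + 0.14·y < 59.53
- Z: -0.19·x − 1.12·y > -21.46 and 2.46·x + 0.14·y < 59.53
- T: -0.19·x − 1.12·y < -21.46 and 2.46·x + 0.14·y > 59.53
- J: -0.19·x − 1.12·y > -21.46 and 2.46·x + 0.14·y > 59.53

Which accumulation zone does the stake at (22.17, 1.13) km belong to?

Z

-0.19·22.17 − 1.12·1.13 = -5.478, which is > -21.46
2.46·22.17 + 0.14·1.13 = 54.696, which is < 59.53
This sign pattern matches Z.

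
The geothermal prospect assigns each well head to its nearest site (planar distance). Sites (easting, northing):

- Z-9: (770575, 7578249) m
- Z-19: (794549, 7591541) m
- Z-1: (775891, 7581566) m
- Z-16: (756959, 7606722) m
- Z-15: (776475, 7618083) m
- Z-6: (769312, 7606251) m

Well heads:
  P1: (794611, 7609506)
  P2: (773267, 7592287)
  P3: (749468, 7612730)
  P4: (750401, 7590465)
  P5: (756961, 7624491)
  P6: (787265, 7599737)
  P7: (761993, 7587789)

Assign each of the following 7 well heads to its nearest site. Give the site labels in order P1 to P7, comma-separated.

P1 → Z-19 (d²=322745069.00)
P2 → Z-1 (d²=121825217.00)
P3 → Z-16 (d²=92211145.00)
P4 → Z-16 (d²=307297413.00)
P5 → Z-16 (d²=315737365.00)
P6 → Z-19 (d²=120231072.00)
P7 → Z-9 (d²=164662324.00)

Z-19, Z-1, Z-16, Z-16, Z-16, Z-19, Z-9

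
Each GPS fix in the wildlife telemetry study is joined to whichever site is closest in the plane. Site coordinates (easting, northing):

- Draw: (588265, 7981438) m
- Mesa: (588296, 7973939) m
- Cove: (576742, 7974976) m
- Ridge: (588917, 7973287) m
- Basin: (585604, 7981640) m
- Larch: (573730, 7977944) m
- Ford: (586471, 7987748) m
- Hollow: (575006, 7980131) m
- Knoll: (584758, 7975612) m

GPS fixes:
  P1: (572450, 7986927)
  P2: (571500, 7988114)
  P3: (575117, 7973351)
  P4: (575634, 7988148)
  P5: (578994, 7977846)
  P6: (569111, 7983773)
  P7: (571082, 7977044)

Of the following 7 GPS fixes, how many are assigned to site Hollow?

P1 → Hollow
P2 → Hollow
P3 → Cove
P4 → Hollow
P5 → Cove
P6 → Hollow
P7 → Larch
4 of the 7 go to Hollow.

4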